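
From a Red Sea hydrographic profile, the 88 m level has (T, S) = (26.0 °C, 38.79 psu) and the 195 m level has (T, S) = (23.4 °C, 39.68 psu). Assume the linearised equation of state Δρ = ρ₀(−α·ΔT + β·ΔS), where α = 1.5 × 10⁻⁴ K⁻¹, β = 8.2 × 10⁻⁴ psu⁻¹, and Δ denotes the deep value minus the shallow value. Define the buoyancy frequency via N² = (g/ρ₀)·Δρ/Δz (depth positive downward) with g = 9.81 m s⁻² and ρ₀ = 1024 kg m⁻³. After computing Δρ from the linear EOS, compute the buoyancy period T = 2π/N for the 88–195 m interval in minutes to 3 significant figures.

ΔT = -2.6 K, ΔS = +0.89 psu (deep − shallow).
Δρ/ρ₀ = −αΔT + βΔS = 3.90 × 10⁻⁴ + 7.298 × 10⁻⁴ = 1.1198 × 10⁻³, so Δρ ≈ 1.147 kg m⁻³.
N² = (g/ρ₀)·Δρ/Δz = g·(Δρ/ρ₀)/Δz = 9.81 × 1.1198 × 10⁻³ / 107 = 1.0267 × 10⁻⁴ s⁻².
N = √(1.0267 × 10⁻⁴) = 0.010133 rad s⁻¹ → T = 2π/N = 620.07 s = 10.335 min ≈ 10.3 min.

10.3 min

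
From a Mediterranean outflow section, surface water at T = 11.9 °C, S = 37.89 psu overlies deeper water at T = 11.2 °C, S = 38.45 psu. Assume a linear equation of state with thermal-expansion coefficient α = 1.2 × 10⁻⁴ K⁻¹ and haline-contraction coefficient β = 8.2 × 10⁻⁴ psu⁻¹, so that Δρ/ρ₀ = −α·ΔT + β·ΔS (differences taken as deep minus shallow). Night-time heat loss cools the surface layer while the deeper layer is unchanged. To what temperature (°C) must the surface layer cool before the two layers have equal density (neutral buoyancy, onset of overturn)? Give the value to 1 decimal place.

7.4 °C

Neutral buoyancy requires Δρ = 0, i.e. −α(T_deep − T_surf′) + β(S_deep − S_surf) = 0.
T_surf′ = T_deep − (β/α)·ΔS = 11.2 − (8.2 × 10⁻⁴/1.2 × 10⁻⁴)·(+0.56) = 7.373 °C.
Cooling required: 11.9 − (7.373) = 4.527 °C.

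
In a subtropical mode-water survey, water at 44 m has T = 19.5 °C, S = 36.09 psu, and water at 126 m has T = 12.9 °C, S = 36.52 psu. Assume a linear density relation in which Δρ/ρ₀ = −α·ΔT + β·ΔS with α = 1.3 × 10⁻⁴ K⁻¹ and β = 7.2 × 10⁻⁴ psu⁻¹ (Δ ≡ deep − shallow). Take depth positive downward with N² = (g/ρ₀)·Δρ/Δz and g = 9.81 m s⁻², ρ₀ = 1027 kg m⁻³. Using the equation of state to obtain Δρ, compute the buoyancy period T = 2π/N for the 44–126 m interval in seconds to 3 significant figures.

532 s

ΔT = -6.6 K, ΔS = +0.43 psu (deep − shallow).
Δρ/ρ₀ = −αΔT + βΔS = 8.58 × 10⁻⁴ + 3.096 × 10⁻⁴ = 1.1676 × 10⁻³, so Δρ ≈ 1.199 kg m⁻³.
N² = (g/ρ₀)·Δρ/Δz = g·(Δρ/ρ₀)/Δz = 9.81 × 1.1676 × 10⁻³ / 82 = 1.3968 × 10⁻⁴ s⁻².
N = √(1.3968 × 10⁻⁴) = 0.011819 rad s⁻¹ → T = 2π/N = 531.62 s ≈ 532 s.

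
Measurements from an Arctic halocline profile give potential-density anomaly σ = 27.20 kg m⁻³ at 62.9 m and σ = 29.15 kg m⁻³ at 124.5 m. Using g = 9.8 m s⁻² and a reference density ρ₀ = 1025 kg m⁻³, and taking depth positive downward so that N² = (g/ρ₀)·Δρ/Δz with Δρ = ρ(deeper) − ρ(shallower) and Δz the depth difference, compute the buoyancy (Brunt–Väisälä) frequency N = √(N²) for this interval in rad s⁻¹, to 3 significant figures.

0.0174 rad s⁻¹

Δρ = 1029.15 − 1027.20 = 1.95 kg m⁻³ over Δz = 124.5 − 62.9 = 61.6 m.
N² = (9.8/1025) × (1.95/61.6) = 3.0266 × 10⁻⁴ s⁻².
N = √(3.0266 × 10⁻⁴) = 0.017397 rad s⁻¹ ≈ 0.0174 rad s⁻¹.
A positive N² confirms static stability across the interval.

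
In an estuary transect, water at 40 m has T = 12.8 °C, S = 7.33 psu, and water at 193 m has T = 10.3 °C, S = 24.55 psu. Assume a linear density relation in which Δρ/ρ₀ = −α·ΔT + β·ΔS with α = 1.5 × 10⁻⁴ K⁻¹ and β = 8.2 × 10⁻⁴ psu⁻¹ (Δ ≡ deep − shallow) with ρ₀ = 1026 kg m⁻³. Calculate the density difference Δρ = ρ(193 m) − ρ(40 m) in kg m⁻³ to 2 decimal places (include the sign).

ΔT = -2.5 K, ΔS = +17.22 psu (deep − shallow).
Δρ/ρ₀ = −(1.5 × 10⁻⁴)(-2.5) + (8.2 × 10⁻⁴)(+17.22) = 0.0144954.
Δρ = 1026 × (0.0144954) = +14.87 kg m⁻³.
Positive Δρ: denser below, stable.

+14.87 kg m⁻³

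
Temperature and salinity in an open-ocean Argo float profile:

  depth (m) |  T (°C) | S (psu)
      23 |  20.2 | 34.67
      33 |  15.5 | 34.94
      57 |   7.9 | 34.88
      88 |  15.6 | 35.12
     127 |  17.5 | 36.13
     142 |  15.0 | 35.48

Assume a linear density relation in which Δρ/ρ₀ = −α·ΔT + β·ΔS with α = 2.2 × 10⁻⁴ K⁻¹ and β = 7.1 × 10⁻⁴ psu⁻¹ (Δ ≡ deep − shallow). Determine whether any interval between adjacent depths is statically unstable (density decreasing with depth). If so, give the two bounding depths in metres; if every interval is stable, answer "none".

Evaluate Δρ/ρ₀ = −αΔT + βΔS across each adjacent pair:
  23–33 m: −αΔT+βΔS = −(2.2 × 10⁻⁴)(-4.7)+(7.1 × 10⁻⁴)(+0.27) = 1.2 × 10⁻³ → stable
  33–57 m: −αΔT+βΔS = −(2.2 × 10⁻⁴)(-7.6)+(7.1 × 10⁻⁴)(-0.06) = 1.6 × 10⁻³ → stable
  57–88 m: −αΔT+βΔS = −(2.2 × 10⁻⁴)(+7.7)+(7.1 × 10⁻⁴)(+0.24) = -1.5 × 10⁻³ → UNSTABLE
  88–127 m: −αΔT+βΔS = −(2.2 × 10⁻⁴)(+1.9)+(7.1 × 10⁻⁴)(+1.01) = 3.0 × 10⁻⁴ → stable
  127–142 m: −αΔT+βΔS = −(2.2 × 10⁻⁴)(-2.5)+(7.1 × 10⁻⁴)(-0.65) = 8.8 × 10⁻⁵ → stable
The 57–88 m interval has Δρ < 0: lighter water underlies denser water.

57–88 m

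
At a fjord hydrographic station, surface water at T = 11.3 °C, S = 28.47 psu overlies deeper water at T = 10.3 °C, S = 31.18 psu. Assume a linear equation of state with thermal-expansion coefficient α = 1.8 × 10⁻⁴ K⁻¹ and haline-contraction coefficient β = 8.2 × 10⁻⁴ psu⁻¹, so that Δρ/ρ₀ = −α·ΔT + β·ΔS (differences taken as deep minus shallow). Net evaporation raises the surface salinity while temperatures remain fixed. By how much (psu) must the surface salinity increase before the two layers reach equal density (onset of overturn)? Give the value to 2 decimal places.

2.93 psu

Neutral buoyancy requires −α(T_deep − T_surf) + β(S_deep − S_surf′) = 0.
S_surf′ = S_deep − (α/β)·ΔT = 31.18 − (1.8 × 10⁻⁴/8.2 × 10⁻⁴)·(-1.0) = 31.3995 psu.
Increase required: 31.3995 − 28.47 = 2.9295 psu.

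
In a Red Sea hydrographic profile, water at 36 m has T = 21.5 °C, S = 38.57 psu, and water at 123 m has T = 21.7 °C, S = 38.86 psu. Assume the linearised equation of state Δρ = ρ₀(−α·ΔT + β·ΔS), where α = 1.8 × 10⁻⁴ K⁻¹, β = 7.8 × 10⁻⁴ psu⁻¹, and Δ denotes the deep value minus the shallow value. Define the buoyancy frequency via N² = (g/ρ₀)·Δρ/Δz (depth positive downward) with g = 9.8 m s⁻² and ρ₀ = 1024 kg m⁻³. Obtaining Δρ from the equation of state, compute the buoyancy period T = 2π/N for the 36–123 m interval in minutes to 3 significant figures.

22.6 min

ΔT = +0.2 K, ΔS = +0.29 psu (deep − shallow).
Δρ/ρ₀ = −αΔT + βΔS = -3.60 × 10⁻⁵ + 2.262 × 10⁻⁴ = 1.902 × 10⁻⁴, so Δρ ≈ 0.1948 kg m⁻³.
N² = (g/ρ₀)·Δρ/Δz = g·(Δρ/ρ₀)/Δz = 9.8 × 1.902 × 10⁻⁴ / 87 = 2.1425 × 10⁻⁵ s⁻².
N = √(2.1425 × 10⁻⁵) = 4.6287 × 10⁻³ rad s⁻¹ → T = 2π/N = 1.3574 × 10³ s = 22.623 min ≈ 22.6 min.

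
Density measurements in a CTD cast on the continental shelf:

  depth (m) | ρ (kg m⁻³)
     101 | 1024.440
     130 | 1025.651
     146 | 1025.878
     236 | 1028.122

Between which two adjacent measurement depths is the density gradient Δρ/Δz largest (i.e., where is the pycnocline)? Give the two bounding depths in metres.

101–130 m

Compute the density gradient over each adjacent pair:
  101–130 m: Δρ/Δz = 1.211/29 = 0.042 kg m⁻⁴
  130–146 m: Δρ/Δz = 0.227/16 = 0.014 kg m⁻⁴
  146–236 m: Δρ/Δz = 2.244/90 = 0.025 kg m⁻⁴
The largest gradient is in the 101–130 m interval — the pycnocline.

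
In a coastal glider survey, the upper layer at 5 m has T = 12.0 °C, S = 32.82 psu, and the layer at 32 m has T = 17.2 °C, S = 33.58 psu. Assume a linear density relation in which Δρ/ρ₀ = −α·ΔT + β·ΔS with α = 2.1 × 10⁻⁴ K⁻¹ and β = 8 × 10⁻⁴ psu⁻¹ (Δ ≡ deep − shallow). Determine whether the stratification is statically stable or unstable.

ΔT = 17.2 − 12.0 = +5.2 K and ΔS = 33.58 − 32.82 = +0.76 psu (deep − shallow).
−αΔT = -1.092 × 10⁻³; βΔS = 6.08 × 10⁻⁴; sum Δρ/ρ₀ = -4.84 × 10⁻⁴.
Δρ/ρ₀ < 0, so Δρ < 0: deeper water is lighter → statically unstable; the column would overturn.

unstable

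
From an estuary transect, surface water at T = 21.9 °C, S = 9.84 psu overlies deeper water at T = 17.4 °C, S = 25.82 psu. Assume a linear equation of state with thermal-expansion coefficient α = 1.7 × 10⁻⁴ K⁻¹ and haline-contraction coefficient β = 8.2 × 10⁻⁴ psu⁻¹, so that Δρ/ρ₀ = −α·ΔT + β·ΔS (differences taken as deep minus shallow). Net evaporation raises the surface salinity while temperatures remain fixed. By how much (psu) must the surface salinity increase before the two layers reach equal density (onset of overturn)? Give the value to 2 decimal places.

16.91 psu

Neutral buoyancy requires −α(T_deep − T_surf) + β(S_deep − S_surf′) = 0.
S_surf′ = S_deep − (α/β)·ΔT = 25.82 − (1.7 × 10⁻⁴/8.2 × 10⁻⁴)·(-4.5) = 26.7529 psu.
Increase required: 26.7529 − 9.84 = 16.9129 psu.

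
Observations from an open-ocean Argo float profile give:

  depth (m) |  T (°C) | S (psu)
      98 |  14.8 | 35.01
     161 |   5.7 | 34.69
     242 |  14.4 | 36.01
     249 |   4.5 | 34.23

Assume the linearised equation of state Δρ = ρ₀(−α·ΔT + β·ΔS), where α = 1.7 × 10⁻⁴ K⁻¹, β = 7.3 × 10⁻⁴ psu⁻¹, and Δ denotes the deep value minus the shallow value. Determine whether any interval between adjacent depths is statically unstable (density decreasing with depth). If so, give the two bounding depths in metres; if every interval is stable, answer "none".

161–242 m

Evaluate Δρ/ρ₀ = −αΔT + βΔS across each adjacent pair:
  98–161 m: −αΔT+βΔS = −(1.7 × 10⁻⁴)(-9.1)+(7.3 × 10⁻⁴)(-0.32) = 1.3 × 10⁻³ → stable
  161–242 m: −αΔT+βΔS = −(1.7 × 10⁻⁴)(+8.7)+(7.3 × 10⁻⁴)(+1.32) = -5.2 × 10⁻⁴ → UNSTABLE
  242–249 m: −αΔT+βΔS = −(1.7 × 10⁻⁴)(-9.9)+(7.3 × 10⁻⁴)(-1.78) = 3.8 × 10⁻⁴ → stable
The 161–242 m interval has Δρ < 0: lighter water underlies denser water.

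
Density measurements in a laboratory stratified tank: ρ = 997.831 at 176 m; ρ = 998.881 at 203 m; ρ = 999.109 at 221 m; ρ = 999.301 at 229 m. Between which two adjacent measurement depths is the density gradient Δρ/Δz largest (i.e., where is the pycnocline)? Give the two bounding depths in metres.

176–203 m

Compute the density gradient over each adjacent pair:
  176–203 m: Δρ/Δz = 1.050/27 = 0.039 kg m⁻⁴
  203–221 m: Δρ/Δz = 0.228/18 = 0.013 kg m⁻⁴
  221–229 m: Δρ/Δz = 0.192/8 = 0.024 kg m⁻⁴
The largest gradient is in the 176–203 m interval — the pycnocline.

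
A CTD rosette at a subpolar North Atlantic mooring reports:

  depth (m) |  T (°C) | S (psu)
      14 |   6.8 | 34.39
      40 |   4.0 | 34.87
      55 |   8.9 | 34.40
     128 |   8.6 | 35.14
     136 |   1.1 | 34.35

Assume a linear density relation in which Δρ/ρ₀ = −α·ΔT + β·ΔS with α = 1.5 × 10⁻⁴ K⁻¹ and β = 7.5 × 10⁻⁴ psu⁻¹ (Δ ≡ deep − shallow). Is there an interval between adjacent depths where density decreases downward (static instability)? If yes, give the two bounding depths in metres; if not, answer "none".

Evaluate Δρ/ρ₀ = −αΔT + βΔS across each adjacent pair:
  14–40 m: −αΔT+βΔS = −(1.5 × 10⁻⁴)(-2.8)+(7.5 × 10⁻⁴)(+0.48) = 7.8 × 10⁻⁴ → stable
  40–55 m: −αΔT+βΔS = −(1.5 × 10⁻⁴)(+4.9)+(7.5 × 10⁻⁴)(-0.47) = -1.1 × 10⁻³ → UNSTABLE
  55–128 m: −αΔT+βΔS = −(1.5 × 10⁻⁴)(-0.3)+(7.5 × 10⁻⁴)(+0.74) = 6.0 × 10⁻⁴ → stable
  128–136 m: −αΔT+βΔS = −(1.5 × 10⁻⁴)(-7.5)+(7.5 × 10⁻⁴)(-0.79) = 5.3 × 10⁻⁴ → stable
The 40–55 m interval has Δρ < 0: lighter water underlies denser water.

40–55 m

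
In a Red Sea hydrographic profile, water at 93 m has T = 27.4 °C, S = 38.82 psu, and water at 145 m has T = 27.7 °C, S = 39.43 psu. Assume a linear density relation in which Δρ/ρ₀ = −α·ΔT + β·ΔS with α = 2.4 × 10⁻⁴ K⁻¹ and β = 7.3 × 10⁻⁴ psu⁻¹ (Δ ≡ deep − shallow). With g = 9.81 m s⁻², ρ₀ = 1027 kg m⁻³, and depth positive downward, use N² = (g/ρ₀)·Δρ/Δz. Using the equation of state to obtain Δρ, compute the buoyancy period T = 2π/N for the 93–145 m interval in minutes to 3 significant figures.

12.5 min

ΔT = +0.3 K, ΔS = +0.61 psu (deep − shallow).
Δρ/ρ₀ = −αΔT + βΔS = -7.20 × 10⁻⁵ + 4.453 × 10⁻⁴ = 3.733 × 10⁻⁴, so Δρ ≈ 0.3834 kg m⁻³.
N² = (g/ρ₀)·Δρ/Δz = g·(Δρ/ρ₀)/Δz = 9.81 × 3.733 × 10⁻⁴ / 52 = 7.0424 × 10⁻⁵ s⁻².
N = √(7.0424 × 10⁻⁵) = 8.3919 × 10⁻³ rad s⁻¹ → T = 2π/N = 748.72 s = 12.479 min ≈ 12.5 min.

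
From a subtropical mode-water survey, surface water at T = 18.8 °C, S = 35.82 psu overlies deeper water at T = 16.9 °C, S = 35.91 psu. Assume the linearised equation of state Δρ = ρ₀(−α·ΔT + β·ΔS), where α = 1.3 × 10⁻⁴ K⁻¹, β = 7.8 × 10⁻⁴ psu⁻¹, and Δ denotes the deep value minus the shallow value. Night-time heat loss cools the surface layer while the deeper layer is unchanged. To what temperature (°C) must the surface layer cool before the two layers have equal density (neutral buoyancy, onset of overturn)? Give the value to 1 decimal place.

Neutral buoyancy requires Δρ = 0, i.e. −α(T_deep − T_surf′) + β(S_deep − S_surf) = 0.
T_surf′ = T_deep − (β/α)·ΔS = 16.9 − (7.8 × 10⁻⁴/1.3 × 10⁻⁴)·(+0.09) = 16.360 °C.
Cooling required: 18.8 − (16.360) = 2.440 °C.

16.4 °C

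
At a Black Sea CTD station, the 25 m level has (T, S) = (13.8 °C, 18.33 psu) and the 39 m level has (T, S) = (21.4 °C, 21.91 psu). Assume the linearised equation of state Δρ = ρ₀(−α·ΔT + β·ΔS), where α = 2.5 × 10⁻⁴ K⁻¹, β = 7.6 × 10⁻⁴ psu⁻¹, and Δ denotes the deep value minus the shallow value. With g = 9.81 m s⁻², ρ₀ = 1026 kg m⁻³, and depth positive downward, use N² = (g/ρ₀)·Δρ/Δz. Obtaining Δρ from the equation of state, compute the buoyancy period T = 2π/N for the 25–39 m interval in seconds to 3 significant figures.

ΔT = +7.6 K, ΔS = +3.58 psu (deep − shallow).
Δρ/ρ₀ = −αΔT + βΔS = -1.90 × 10⁻³ + 2.7208 × 10⁻³ = 8.208 × 10⁻⁴, so Δρ ≈ 0.8421 kg m⁻³.
N² = (g/ρ₀)·Δρ/Δz = g·(Δρ/ρ₀)/Δz = 9.81 × 8.208 × 10⁻⁴ / 14 = 5.7515 × 10⁻⁴ s⁻².
N = √(5.7515 × 10⁻⁴) = 0.023982 rad s⁻¹ → T = 2π/N = 262.00 s ≈ 262 s.

262 s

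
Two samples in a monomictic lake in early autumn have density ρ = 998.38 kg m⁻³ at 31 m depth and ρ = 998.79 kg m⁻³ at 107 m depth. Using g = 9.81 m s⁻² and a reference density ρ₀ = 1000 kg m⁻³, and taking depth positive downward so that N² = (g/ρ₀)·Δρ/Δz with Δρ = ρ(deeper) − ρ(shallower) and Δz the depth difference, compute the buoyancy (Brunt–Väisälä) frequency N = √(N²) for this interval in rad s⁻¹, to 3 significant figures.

7.27 × 10⁻³ rad s⁻¹

Δρ = 998.79 − 998.38 = 0.41 kg m⁻³ over Δz = 107 − 31 = 76 m.
N² = (9.81/1000) × (0.41/76) = 5.2922 × 10⁻⁵ s⁻².
N = √(5.2922 × 10⁻⁵) = 7.2748 × 10⁻³ rad s⁻¹ ≈ 7.27 × 10⁻³ rad s⁻¹.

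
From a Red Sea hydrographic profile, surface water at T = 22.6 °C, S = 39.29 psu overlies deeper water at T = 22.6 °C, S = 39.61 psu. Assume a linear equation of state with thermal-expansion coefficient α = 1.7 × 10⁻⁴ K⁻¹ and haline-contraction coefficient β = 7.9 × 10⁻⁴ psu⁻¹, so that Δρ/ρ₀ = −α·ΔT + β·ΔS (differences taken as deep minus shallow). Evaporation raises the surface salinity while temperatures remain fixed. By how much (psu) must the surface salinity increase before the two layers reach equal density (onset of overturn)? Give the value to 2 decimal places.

Neutral buoyancy requires −α(T_deep − T_surf) + β(S_deep − S_surf′) = 0.
S_surf′ = S_deep − (α/β)·ΔT = 39.61 − (1.7 × 10⁻⁴/7.9 × 10⁻⁴)·(+0.0) = 39.6100 psu.
Increase required: 39.6100 − 39.29 = 0.3200 psu.

0.32 psu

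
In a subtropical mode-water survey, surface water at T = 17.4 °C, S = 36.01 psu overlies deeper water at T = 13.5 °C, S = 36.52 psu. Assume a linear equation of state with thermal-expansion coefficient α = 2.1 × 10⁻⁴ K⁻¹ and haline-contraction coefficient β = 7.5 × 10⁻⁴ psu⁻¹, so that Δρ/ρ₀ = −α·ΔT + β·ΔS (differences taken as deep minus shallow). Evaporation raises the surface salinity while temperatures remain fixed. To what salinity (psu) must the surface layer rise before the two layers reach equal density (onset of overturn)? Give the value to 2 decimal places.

37.61 psu

Neutral buoyancy requires −α(T_deep − T_surf) + β(S_deep − S_surf′) = 0.
S_surf′ = S_deep − (α/β)·ΔT = 36.52 − (2.1 × 10⁻⁴/7.5 × 10⁻⁴)·(-3.9) = 37.6120 psu.
Increase required: 37.6120 − 36.01 = 1.6020 psu.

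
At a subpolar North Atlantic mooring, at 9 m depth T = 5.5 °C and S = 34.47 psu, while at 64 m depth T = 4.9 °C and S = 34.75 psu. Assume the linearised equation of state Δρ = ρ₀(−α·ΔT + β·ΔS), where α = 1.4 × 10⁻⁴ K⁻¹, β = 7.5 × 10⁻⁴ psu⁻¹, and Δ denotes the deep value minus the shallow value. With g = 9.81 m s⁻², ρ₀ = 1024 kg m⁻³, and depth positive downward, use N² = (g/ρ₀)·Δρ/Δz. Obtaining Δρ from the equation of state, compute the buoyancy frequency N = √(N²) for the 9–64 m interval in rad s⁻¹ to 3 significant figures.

7.24 × 10⁻³ rad s⁻¹

ΔT = -0.6 K, ΔS = +0.28 psu (deep − shallow).
Δρ/ρ₀ = −αΔT + βΔS = 8.40 × 10⁻⁵ + 2.10 × 10⁻⁴ = 2.94 × 10⁻⁴, so Δρ ≈ 0.3011 kg m⁻³.
N² = (g/ρ₀)·Δρ/Δz = g·(Δρ/ρ₀)/Δz = 9.81 × 2.94 × 10⁻⁴ / 55 = 5.2439 × 10⁻⁵ s⁻².
N = √(5.2439 × 10⁻⁵) = 7.2415 × 10⁻³ rad s⁻¹ ≈ 7.24 × 10⁻³ rad s⁻¹.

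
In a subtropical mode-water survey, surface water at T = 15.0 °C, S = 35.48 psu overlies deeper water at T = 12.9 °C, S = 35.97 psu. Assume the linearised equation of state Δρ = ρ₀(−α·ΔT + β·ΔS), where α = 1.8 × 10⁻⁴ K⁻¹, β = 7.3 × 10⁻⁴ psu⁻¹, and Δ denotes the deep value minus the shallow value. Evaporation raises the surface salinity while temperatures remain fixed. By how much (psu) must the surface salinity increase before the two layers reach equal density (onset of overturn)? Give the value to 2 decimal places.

Neutral buoyancy requires −α(T_deep − T_surf) + β(S_deep − S_surf′) = 0.
S_surf′ = S_deep − (α/β)·ΔT = 35.97 − (1.8 × 10⁻⁴/7.3 × 10⁻⁴)·(-2.1) = 36.4878 psu.
Increase required: 36.4878 − 35.48 = 1.0078 psu.

1.01 psu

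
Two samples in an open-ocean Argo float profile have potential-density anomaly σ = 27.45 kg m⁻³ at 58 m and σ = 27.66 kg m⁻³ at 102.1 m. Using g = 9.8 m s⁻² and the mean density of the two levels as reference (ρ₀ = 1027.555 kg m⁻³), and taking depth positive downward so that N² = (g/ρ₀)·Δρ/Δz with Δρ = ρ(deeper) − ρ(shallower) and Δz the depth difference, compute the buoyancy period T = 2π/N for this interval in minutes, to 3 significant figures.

15.5 min

Δρ = 1027.66 − 1027.45 = 0.21 kg m⁻³ over Δz = 102.1 − 58 = 44.1 m.
N² = (9.8/1027.555) × (0.21/44.1) = 4.5415 × 10⁻⁵ s⁻².
N = √(4.5415 × 10⁻⁵) = 6.7391 × 10⁻³ rad s⁻¹, so T = 2π/N = 932.35 s = 15.539 min ≈ 15.5 min.
N² > 0, so the interval is statically stable.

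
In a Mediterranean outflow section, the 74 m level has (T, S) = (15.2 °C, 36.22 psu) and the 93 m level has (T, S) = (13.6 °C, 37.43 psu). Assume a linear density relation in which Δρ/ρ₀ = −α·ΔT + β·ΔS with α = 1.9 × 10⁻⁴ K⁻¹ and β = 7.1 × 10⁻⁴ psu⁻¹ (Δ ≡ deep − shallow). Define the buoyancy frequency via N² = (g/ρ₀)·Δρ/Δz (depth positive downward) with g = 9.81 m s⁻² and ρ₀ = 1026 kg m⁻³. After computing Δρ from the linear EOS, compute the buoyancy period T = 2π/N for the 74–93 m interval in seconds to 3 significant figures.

ΔT = -1.6 K, ΔS = +1.21 psu (deep − shallow).
Δρ/ρ₀ = −αΔT + βΔS = 3.04 × 10⁻⁴ + 8.591 × 10⁻⁴ = 1.1631 × 10⁻³, so Δρ ≈ 1.193 kg m⁻³.
N² = (g/ρ₀)·Δρ/Δz = g·(Δρ/ρ₀)/Δz = 9.81 × 1.1631 × 10⁻³ / 19 = 6.0053 × 10⁻⁴ s⁻².
N = √(6.0053 × 10⁻⁴) = 0.024506 rad s⁻¹ → T = 2π/N = 256.39 s ≈ 256 s.

256 s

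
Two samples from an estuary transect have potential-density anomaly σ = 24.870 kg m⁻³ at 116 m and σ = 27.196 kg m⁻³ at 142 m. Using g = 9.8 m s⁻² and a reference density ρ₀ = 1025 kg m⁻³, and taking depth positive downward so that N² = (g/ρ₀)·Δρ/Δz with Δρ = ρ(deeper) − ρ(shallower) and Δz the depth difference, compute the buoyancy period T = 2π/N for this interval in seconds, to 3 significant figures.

215 s

Δρ = 1027.196 − 1024.870 = 2.326 kg m⁻³ over Δz = 142 − 116 = 26 m.
N² = (9.8/1025) × (2.326/26) = 8.5534 × 10⁻⁴ s⁻².
N = √(8.5534 × 10⁻⁴) = 0.029246 rad s⁻¹, so T = 2π/N = 214.84 s ≈ 215 s.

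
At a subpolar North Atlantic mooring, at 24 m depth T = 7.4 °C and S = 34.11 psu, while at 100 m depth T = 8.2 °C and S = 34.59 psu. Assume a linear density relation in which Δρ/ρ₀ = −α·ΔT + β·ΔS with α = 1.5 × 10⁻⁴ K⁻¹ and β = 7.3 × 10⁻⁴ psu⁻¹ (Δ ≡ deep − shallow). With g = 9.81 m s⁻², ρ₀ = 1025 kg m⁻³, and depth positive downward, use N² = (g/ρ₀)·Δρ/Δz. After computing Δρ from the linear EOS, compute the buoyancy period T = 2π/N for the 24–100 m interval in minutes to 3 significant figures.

ΔT = +0.8 K, ΔS = +0.48 psu (deep − shallow).
Δρ/ρ₀ = −αΔT + βΔS = -1.20 × 10⁻⁴ + 3.504 × 10⁻⁴ = 2.304 × 10⁻⁴, so Δρ ≈ 0.2362 kg m⁻³.
N² = (g/ρ₀)·Δρ/Δz = g·(Δρ/ρ₀)/Δz = 9.81 × 2.304 × 10⁻⁴ / 76 = 2.9740 × 10⁻⁵ s⁻².
N = √(2.9740 × 10⁻⁵) = 5.4534 × 10⁻³ rad s⁻¹ → T = 2π/N = 1.1522 × 10³ s = 19.203 min ≈ 19.2 min.

19.2 min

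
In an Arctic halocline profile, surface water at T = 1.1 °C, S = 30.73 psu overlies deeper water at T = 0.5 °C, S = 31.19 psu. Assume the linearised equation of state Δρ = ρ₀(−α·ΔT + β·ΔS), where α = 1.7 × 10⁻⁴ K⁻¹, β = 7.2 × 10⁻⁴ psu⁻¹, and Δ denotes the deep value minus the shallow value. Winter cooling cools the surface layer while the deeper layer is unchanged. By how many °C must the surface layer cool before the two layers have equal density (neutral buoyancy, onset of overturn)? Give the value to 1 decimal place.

2.5 °C

Neutral buoyancy requires Δρ = 0, i.e. −α(T_deep − T_surf′) + β(S_deep − S_surf) = 0.
T_surf′ = T_deep − (β/α)·ΔS = 0.5 − (7.2 × 10⁻⁴/1.7 × 10⁻⁴)·(+0.46) = -1.448 °C.
Cooling required: 1.1 − (-1.448) = 2.548 °C.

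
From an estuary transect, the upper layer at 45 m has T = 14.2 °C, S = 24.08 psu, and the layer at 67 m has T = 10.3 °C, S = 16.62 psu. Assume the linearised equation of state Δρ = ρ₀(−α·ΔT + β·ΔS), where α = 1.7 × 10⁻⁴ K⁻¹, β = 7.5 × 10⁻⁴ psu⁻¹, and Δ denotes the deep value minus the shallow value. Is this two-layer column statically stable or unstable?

ΔT = 10.3 − 14.2 = -3.9 K and ΔS = 16.62 − 24.08 = -7.46 psu (deep − shallow).
−αΔT = 6.63 × 10⁻⁴; βΔS = -5.595 × 10⁻³; sum Δρ/ρ₀ = -4.932 × 10⁻³.
Δρ/ρ₀ < 0, so Δρ < 0: deeper water is lighter → statically unstable; the column would overturn.

unstable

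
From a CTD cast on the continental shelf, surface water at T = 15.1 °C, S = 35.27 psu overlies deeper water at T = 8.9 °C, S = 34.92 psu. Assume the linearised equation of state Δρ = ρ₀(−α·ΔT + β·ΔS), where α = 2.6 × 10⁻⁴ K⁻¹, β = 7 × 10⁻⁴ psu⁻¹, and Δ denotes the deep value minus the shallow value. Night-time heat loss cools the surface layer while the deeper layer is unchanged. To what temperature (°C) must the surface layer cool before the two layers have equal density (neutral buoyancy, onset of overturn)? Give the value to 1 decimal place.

9.8 °C

Neutral buoyancy requires Δρ = 0, i.e. −α(T_deep − T_surf′) + β(S_deep − S_surf) = 0.
T_surf′ = T_deep − (β/α)·ΔS = 8.9 − (7 × 10⁻⁴/2.6 × 10⁻⁴)·(-0.35) = 9.842 °C.
Cooling required: 15.1 − (9.842) = 5.258 °C.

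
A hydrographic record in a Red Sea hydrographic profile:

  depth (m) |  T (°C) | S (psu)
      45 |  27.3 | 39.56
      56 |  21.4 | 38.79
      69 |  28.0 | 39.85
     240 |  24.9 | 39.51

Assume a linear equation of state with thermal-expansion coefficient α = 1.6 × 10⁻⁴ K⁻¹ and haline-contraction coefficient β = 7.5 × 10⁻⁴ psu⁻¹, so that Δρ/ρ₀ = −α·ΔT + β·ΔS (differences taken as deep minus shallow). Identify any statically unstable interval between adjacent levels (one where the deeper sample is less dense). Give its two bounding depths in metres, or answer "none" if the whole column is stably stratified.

56–69 m

Evaluate Δρ/ρ₀ = −αΔT + βΔS across each adjacent pair:
  45–56 m: −αΔT+βΔS = −(1.6 × 10⁻⁴)(-5.9)+(7.5 × 10⁻⁴)(-0.77) = 3.7 × 10⁻⁴ → stable
  56–69 m: −αΔT+βΔS = −(1.6 × 10⁻⁴)(+6.6)+(7.5 × 10⁻⁴)(+1.06) = -2.6 × 10⁻⁴ → UNSTABLE
  69–240 m: −αΔT+βΔS = −(1.6 × 10⁻⁴)(-3.1)+(7.5 × 10⁻⁴)(-0.34) = 2.4 × 10⁻⁴ → stable
The 56–69 m interval has Δρ < 0: lighter water underlies denser water.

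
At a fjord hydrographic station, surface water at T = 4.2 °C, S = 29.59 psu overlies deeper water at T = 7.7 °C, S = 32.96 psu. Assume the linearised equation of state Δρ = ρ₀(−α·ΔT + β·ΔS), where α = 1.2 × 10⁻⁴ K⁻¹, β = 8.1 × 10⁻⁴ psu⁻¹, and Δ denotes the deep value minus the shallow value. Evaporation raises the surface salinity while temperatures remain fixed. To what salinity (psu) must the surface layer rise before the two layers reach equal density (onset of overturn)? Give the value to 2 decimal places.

Neutral buoyancy requires −α(T_deep − T_surf) + β(S_deep − S_surf′) = 0.
S_surf′ = S_deep − (α/β)·ΔT = 32.96 − (1.2 × 10⁻⁴/8.1 × 10⁻⁴)·(+3.5) = 32.4415 psu.
Increase required: 32.4415 − 29.59 = 2.8515 psu.

32.44 psu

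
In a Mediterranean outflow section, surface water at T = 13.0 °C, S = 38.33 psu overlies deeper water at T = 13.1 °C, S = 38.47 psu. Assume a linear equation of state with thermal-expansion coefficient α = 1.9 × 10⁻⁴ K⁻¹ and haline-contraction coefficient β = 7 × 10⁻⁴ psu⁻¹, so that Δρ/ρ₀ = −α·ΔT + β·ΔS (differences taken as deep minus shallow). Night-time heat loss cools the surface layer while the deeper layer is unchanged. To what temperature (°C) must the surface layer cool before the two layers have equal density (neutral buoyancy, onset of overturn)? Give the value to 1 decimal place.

12.6 °C

Neutral buoyancy requires Δρ = 0, i.e. −α(T_deep − T_surf′) + β(S_deep − S_surf) = 0.
T_surf′ = T_deep − (β/α)·ΔS = 13.1 − (7 × 10⁻⁴/1.9 × 10⁻⁴)·(+0.14) = 12.584 °C.
Cooling required: 13.0 − (12.584) = 0.416 °C.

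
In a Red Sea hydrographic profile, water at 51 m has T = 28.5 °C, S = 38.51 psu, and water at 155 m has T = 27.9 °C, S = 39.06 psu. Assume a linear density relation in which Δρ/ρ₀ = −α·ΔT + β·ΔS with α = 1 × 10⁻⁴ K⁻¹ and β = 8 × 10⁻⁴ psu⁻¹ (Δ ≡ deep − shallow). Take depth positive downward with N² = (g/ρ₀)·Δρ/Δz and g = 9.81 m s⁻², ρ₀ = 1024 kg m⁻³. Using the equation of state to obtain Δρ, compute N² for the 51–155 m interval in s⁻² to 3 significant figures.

ΔT = -0.6 K, ΔS = +0.55 psu (deep − shallow).
Δρ/ρ₀ = −αΔT + βΔS = 6.00 × 10⁻⁵ + 4.40 × 10⁻⁴ = 5.00 × 10⁻⁴, so Δρ ≈ 0.5120 kg m⁻³.
N² = (g/ρ₀)·Δρ/Δz = g·(Δρ/ρ₀)/Δz = 9.81 × 5.00 × 10⁻⁴ / 104 = 4.7163 × 10⁻⁵ s⁻² ≈ 4.72 × 10⁻⁵ s⁻².

4.72 × 10⁻⁵ s⁻²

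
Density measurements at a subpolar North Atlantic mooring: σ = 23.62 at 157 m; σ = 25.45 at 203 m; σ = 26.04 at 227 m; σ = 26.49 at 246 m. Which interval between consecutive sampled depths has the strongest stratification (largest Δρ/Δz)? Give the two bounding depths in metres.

Compute the density gradient over each adjacent pair:
  157–203 m: Δρ/Δz = 1.83/46 = 0.040 kg m⁻⁴
  203–227 m: Δρ/Δz = 0.59/24 = 0.025 kg m⁻⁴
  227–246 m: Δρ/Δz = 0.45/19 = 0.024 kg m⁻⁴
The largest gradient is in the 157–203 m interval — the pycnocline.

157–203 m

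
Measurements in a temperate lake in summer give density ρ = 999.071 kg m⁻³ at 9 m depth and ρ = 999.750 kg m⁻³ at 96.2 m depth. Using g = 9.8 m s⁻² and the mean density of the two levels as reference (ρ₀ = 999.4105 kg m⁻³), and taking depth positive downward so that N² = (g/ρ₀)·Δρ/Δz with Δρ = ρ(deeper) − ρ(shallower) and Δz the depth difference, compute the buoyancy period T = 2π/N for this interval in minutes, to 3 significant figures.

Δρ = 999.750 − 999.071 = 0.679 kg m⁻³ over Δz = 96.2 − 9 = 87.2 m.
N² = (9.8/999.4105) × (0.679/87.2) = 7.6355 × 10⁻⁵ s⁻².
N = √(7.6355 × 10⁻⁵) = 8.7381 × 10⁻³ rad s⁻¹, so T = 2π/N = 719.06 s = 11.984 min ≈ 12.0 min.
N² > 0, so the interval is statically stable.

12.0 min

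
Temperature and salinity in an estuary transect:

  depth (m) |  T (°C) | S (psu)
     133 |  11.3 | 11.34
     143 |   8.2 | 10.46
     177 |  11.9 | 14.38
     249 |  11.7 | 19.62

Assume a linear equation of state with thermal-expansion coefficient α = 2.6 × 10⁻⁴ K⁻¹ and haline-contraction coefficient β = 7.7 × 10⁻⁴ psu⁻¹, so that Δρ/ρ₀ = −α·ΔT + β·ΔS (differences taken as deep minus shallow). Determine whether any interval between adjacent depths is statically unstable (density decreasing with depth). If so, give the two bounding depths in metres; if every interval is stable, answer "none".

Evaluate Δρ/ρ₀ = −αΔT + βΔS across each adjacent pair:
  133–143 m: −αΔT+βΔS = −(2.6 × 10⁻⁴)(-3.1)+(7.7 × 10⁻⁴)(-0.88) = 1.3 × 10⁻⁴ → stable
  143–177 m: −αΔT+βΔS = −(2.6 × 10⁻⁴)(+3.7)+(7.7 × 10⁻⁴)(+3.92) = 2.1 × 10⁻³ → stable
  177–249 m: −αΔT+βΔS = −(2.6 × 10⁻⁴)(-0.2)+(7.7 × 10⁻⁴)(+5.24) = 4.1 × 10⁻³ → stable
Every interval has Δρ > 0: the column is stably stratified throughout.

none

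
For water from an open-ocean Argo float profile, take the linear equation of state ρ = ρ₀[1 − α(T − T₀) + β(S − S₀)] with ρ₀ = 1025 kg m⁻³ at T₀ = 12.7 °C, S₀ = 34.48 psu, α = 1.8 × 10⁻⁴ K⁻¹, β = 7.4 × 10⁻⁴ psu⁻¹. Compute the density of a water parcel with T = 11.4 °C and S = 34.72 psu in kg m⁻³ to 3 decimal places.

1025.422 kg m⁻³

T − T₀ = -1.3 K, S − S₀ = +0.24 psu.
Bracket = 1 − α·(-1.3) + β·(+0.24) = 1 + (4.116 × 10⁻⁴) = 1.0004116.
ρ = 1025 × 1.0004116 = 1025.422 kg m⁻³.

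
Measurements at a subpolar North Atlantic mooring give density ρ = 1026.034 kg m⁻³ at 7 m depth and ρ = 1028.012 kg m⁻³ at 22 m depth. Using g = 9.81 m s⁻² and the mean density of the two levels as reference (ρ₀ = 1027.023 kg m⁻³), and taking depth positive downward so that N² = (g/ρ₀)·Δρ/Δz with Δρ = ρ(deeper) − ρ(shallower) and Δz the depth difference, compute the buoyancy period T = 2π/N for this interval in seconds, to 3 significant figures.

177 s

Δρ = 1028.012 − 1026.034 = 1.978 kg m⁻³ over Δz = 22 − 7 = 15 m.
N² = (9.81/1027.023) × (1.978/15) = 1.2596 × 10⁻³ s⁻².
N = √(1.2596 × 10⁻³) = 0.035491 rad s⁻¹, so T = 2π/N = 177.04 s ≈ 177 s.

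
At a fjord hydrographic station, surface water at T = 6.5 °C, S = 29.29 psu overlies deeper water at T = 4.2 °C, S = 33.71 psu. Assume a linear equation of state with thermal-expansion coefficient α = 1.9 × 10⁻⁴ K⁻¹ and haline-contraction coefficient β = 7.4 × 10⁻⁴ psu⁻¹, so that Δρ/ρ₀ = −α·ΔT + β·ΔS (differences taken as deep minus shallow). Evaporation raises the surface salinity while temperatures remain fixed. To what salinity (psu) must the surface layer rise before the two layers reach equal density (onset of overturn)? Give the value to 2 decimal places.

Neutral buoyancy requires −α(T_deep − T_surf) + β(S_deep − S_surf′) = 0.
S_surf′ = S_deep − (α/β)·ΔT = 33.71 − (1.9 × 10⁻⁴/7.4 × 10⁻⁴)·(-2.3) = 34.3005 psu.
Increase required: 34.3005 − 29.29 = 5.0105 psu.

34.30 psu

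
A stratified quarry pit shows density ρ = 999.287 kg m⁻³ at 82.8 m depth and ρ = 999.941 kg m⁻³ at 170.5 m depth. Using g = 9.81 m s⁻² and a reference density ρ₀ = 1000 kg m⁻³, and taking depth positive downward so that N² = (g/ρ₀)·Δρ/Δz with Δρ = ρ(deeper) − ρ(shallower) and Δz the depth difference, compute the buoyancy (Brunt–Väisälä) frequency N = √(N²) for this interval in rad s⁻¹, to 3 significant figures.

8.55 × 10⁻³ rad s⁻¹

Δρ = 999.941 − 999.287 = 0.654 kg m⁻³ over Δz = 170.5 − 82.8 = 87.7 m.
N² = (9.81/1000) × (0.654/87.7) = 7.3156 × 10⁻⁵ s⁻².
N = √(7.3156 × 10⁻⁵) = 8.5531 × 10⁻³ rad s⁻¹ ≈ 8.55 × 10⁻³ rad s⁻¹.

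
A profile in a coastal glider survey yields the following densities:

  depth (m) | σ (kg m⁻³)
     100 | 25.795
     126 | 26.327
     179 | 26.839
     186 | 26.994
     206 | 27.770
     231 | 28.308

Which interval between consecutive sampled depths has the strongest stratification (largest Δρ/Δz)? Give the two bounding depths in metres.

Compute the density gradient over each adjacent pair:
  100–126 m: Δρ/Δz = 0.532/26 = 0.020 kg m⁻⁴
  126–179 m: Δρ/Δz = 0.512/53 = 9.7 × 10⁻³ kg m⁻⁴
  179–186 m: Δρ/Δz = 0.155/7 = 0.022 kg m⁻⁴
  186–206 m: Δρ/Δz = 0.776/20 = 0.039 kg m⁻⁴
  206–231 m: Δρ/Δz = 0.538/25 = 0.022 kg m⁻⁴
The largest gradient is in the 186–206 m interval — the pycnocline.

186–206 m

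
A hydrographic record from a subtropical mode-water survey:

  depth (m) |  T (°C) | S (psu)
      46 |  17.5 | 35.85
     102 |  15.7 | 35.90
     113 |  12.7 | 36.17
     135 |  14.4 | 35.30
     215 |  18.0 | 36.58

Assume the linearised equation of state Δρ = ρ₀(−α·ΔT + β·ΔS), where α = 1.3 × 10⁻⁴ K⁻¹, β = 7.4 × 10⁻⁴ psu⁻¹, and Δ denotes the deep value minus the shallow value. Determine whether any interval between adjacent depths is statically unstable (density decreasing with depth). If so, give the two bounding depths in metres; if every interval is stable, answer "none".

113–135 m

Evaluate Δρ/ρ₀ = −αΔT + βΔS across each adjacent pair:
  46–102 m: −αΔT+βΔS = −(1.3 × 10⁻⁴)(-1.8)+(7.4 × 10⁻⁴)(+0.05) = 2.7 × 10⁻⁴ → stable
  102–113 m: −αΔT+βΔS = −(1.3 × 10⁻⁴)(-3.0)+(7.4 × 10⁻⁴)(+0.27) = 5.9 × 10⁻⁴ → stable
  113–135 m: −αΔT+βΔS = −(1.3 × 10⁻⁴)(+1.7)+(7.4 × 10⁻⁴)(-0.87) = -8.6 × 10⁻⁴ → UNSTABLE
  135–215 m: −αΔT+βΔS = −(1.3 × 10⁻⁴)(+3.6)+(7.4 × 10⁻⁴)(+1.28) = 4.8 × 10⁻⁴ → stable
The 113–135 m interval has Δρ < 0: lighter water underlies denser water.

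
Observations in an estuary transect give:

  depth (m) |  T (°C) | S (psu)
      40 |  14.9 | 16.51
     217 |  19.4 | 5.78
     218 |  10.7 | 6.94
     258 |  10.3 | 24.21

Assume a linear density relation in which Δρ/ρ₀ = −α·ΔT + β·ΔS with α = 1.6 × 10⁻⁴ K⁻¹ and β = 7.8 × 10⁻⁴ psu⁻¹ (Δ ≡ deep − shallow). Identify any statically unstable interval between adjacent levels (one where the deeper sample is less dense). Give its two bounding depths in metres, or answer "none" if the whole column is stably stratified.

Evaluate Δρ/ρ₀ = −αΔT + βΔS across each adjacent pair:
  40–217 m: −αΔT+βΔS = −(1.6 × 10⁻⁴)(+4.5)+(7.8 × 10⁻⁴)(-10.73) = -9.1 × 10⁻³ → UNSTABLE
  217–218 m: −αΔT+βΔS = −(1.6 × 10⁻⁴)(-8.7)+(7.8 × 10⁻⁴)(+1.16) = 2.3 × 10⁻³ → stable
  218–258 m: −αΔT+βΔS = −(1.6 × 10⁻⁴)(-0.4)+(7.8 × 10⁻⁴)(+17.27) = 0.014 → stable
The 40–217 m interval has Δρ < 0: lighter water underlies denser water.

40–217 m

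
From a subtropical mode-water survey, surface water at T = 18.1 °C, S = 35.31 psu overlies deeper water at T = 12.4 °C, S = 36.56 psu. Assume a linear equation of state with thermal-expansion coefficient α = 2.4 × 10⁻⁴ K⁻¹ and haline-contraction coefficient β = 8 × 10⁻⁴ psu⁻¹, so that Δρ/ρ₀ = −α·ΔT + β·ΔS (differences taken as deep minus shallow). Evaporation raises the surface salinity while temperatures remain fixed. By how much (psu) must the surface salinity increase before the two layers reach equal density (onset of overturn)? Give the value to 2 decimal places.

Neutral buoyancy requires −α(T_deep − T_surf) + β(S_deep − S_surf′) = 0.
S_surf′ = S_deep − (α/β)·ΔT = 36.56 − (2.4 × 10⁻⁴/8 × 10⁻⁴)·(-5.7) = 38.2700 psu.
Increase required: 38.2700 − 35.31 = 2.9600 psu.

2.96 psu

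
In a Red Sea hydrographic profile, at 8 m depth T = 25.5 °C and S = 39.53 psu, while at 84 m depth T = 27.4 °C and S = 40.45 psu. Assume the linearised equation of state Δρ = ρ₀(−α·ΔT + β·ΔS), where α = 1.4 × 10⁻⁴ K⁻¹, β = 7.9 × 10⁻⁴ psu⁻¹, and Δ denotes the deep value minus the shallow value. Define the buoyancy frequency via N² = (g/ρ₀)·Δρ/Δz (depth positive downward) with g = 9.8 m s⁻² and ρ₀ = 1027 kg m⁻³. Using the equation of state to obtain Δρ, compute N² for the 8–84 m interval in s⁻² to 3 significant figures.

ΔT = +1.9 K, ΔS = +0.92 psu (deep − shallow).
Δρ/ρ₀ = −αΔT + βΔS = -2.66 × 10⁻⁴ + 7.268 × 10⁻⁴ = 4.608 × 10⁻⁴, so Δρ ≈ 0.4732 kg m⁻³.
N² = (g/ρ₀)·Δρ/Δz = g·(Δρ/ρ₀)/Δz = 9.8 × 4.608 × 10⁻⁴ / 76 = 5.9419 × 10⁻⁵ s⁻² ≈ 5.94 × 10⁻⁵ s⁻².

5.94 × 10⁻⁵ s⁻²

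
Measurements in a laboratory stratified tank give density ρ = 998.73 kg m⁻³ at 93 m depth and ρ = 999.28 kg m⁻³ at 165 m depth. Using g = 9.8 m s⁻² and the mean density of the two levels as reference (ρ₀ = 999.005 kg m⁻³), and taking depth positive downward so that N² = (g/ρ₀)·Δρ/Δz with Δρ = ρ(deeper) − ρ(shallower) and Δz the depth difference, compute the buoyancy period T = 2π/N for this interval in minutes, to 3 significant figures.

Δρ = 999.28 − 998.73 = 0.55 kg m⁻³ over Δz = 165 − 93 = 72 m.
N² = (9.8/999.005) × (0.55/72) = 7.4936 × 10⁻⁵ s⁻².
N = √(7.4936 × 10⁻⁵) = 8.6566 × 10⁻³ rad s⁻¹, so T = 2π/N = 725.83 s = 12.097 min ≈ 12.1 min.

12.1 min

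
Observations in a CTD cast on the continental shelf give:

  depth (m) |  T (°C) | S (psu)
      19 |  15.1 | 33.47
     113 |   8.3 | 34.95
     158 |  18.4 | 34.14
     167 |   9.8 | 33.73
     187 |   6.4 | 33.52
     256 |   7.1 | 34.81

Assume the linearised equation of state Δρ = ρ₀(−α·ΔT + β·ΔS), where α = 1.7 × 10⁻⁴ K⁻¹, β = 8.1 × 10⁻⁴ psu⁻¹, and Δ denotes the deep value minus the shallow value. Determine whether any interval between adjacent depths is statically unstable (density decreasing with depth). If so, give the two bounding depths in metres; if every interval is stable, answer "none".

Evaluate Δρ/ρ₀ = −αΔT + βΔS across each adjacent pair:
  19–113 m: −αΔT+βΔS = −(1.7 × 10⁻⁴)(-6.8)+(8.1 × 10⁻⁴)(+1.48) = 2.4 × 10⁻³ → stable
  113–158 m: −αΔT+βΔS = −(1.7 × 10⁻⁴)(+10.1)+(8.1 × 10⁻⁴)(-0.81) = -2.4 × 10⁻³ → UNSTABLE
  158–167 m: −αΔT+βΔS = −(1.7 × 10⁻⁴)(-8.6)+(8.1 × 10⁻⁴)(-0.41) = 1.1 × 10⁻³ → stable
  167–187 m: −αΔT+βΔS = −(1.7 × 10⁻⁴)(-3.4)+(8.1 × 10⁻⁴)(-0.21) = 4.1 × 10⁻⁴ → stable
  187–256 m: −αΔT+βΔS = −(1.7 × 10⁻⁴)(+0.7)+(8.1 × 10⁻⁴)(+1.29) = 9.3 × 10⁻⁴ → stable
The 113–158 m interval has Δρ < 0: lighter water underlies denser water.

113–158 m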